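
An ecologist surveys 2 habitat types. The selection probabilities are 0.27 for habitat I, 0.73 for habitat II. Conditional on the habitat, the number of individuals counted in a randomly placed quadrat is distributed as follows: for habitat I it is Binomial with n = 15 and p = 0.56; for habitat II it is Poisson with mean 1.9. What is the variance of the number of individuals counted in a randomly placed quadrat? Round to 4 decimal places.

Per component, I: μ=8.4, E[X²]=74.256; II: μ=1.9, E[X²]=5.51.
E[X] = 0.27·8.4 + 0.73·1.9 = 3.655.
E[X²] = 0.27·74.256 + 0.73·5.51 = 24.0714.
Var(X) = E[X²] − (E[X])² = 24.0714 − 13.359 = 10.7124.

10.7124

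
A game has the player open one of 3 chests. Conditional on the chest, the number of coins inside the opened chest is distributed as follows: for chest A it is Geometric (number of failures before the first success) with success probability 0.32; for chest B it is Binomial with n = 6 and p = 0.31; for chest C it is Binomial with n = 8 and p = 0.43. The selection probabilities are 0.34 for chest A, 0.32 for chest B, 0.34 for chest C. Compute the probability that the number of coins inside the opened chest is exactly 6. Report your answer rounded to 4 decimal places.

Conditional on each chest, P(X = 6): A: 0.0316376; B: 0.000887504; C: 0.0575067.
By total probability, P(X = 6) = 0.34·0.0316376 + 0.32·0.000887504 + 0.34·0.0575067 = 0.0305931.

0.0306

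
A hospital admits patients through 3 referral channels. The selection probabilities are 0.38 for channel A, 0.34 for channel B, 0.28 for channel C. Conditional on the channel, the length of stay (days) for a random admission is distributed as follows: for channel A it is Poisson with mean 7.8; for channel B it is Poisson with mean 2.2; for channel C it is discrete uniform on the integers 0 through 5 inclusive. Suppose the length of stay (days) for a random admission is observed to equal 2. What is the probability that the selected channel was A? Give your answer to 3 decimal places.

Likelihoods P(X=2 | ·): A: 0.0124641; B: 0.268144; C: 0.166667.
Posterior ∝ prior × likelihood. Numerator for A: 0.38·0.0124641 = 0.00473637.
Normalizing constant: 0.38·0.0124641 + 0.34·0.268144 + 0.28·0.166667 = 0.142572.
P(A | observation) = 0.00473637 / 0.142572 = 0.0332209.

0.033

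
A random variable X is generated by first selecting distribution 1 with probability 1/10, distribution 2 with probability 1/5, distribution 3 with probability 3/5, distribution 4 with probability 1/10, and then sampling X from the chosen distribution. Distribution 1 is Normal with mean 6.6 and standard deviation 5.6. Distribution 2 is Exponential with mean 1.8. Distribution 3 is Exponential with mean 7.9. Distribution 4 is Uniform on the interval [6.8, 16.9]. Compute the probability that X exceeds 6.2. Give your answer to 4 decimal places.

Conditional on each component, P(X > 6.2): 1: 0.528472; 2: 0.0319225; 3: 0.456206; 4: 1.
By total probability, P(X > 6.2) = 0.1·0.528472 + 0.2·0.0319225 + 0.6·0.456206 + 0.1·1 = 0.432955.

0.4330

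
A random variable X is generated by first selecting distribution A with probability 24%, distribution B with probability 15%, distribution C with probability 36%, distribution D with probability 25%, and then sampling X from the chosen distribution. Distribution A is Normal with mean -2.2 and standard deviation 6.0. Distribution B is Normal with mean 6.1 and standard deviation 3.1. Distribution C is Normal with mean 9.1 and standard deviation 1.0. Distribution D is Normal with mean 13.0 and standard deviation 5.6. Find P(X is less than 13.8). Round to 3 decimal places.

Conditional on each component, P(X < 13.8): A: 0.99617; B: 0.993502; C: 0.999999; D: 0.556798.
By total probability, P(X < 13.8) = 0.24·0.99617 + 0.15·0.993502 + 0.36·0.999999 + 0.25·0.556798 = 0.887305.

0.887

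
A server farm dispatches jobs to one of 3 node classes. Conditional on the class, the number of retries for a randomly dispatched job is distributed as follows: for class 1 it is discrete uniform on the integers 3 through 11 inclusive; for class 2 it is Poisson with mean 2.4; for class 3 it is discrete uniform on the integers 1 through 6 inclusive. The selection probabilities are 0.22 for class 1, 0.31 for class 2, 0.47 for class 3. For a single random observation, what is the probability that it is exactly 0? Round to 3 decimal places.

0.028

Conditional on each class, P(X = 0): 1: 0; 2: 0.090718; 3: 0.
By total probability, P(X = 0) = 0.22·0 + 0.31·0.090718 + 0.47·0 = 0.0281226.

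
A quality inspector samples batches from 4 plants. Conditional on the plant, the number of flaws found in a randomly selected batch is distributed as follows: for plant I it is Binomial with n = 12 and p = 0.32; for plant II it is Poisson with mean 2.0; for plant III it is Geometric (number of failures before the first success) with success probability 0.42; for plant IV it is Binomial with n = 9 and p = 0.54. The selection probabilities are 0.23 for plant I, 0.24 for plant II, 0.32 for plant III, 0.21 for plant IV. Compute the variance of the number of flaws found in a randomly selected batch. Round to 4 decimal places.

Per component, I: μ=3.84, E[X²]=17.3568; II: μ=2, E[X²]=6; III: μ=1.38095, E[X²]=5.19501; IV: μ=4.86, E[X²]=25.8552.
E[X] = 0.23·3.84 + 0.24·2 + 0.32·1.38095 + 0.21·4.86 = 2.8257.
E[X²] = 0.23·17.3568 + 0.24·6 + 0.32·5.19501 + 0.21·25.8552 = 12.5241.
Var(X) = E[X²] − (E[X])² = 12.5241 − 7.98461 = 4.53945.

4.5395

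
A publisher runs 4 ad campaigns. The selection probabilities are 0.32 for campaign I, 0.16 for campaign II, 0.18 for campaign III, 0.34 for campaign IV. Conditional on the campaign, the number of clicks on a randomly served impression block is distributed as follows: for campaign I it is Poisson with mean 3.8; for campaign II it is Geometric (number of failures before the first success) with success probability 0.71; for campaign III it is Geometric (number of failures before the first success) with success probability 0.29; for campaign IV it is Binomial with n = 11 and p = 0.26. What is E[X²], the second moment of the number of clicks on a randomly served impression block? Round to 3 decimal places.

12.055

For each component E[X²] = Var + (mean)², giving I: 18.24; II: 0.742115; III: 14.4364; IV: 10.296.
Overall E[X²] = 0.32·18.24 + 0.16·0.742115 + 0.18·14.4364 + 0.34·10.296 = 12.0547.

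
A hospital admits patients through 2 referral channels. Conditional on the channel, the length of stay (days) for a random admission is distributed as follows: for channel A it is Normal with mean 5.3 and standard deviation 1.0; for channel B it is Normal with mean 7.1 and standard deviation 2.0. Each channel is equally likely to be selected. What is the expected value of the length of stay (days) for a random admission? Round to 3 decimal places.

6.200

Component means — A: 5.3; B: 7.1.
E[X] = 0.5·5.3 + 0.5·7.1 = 6.2.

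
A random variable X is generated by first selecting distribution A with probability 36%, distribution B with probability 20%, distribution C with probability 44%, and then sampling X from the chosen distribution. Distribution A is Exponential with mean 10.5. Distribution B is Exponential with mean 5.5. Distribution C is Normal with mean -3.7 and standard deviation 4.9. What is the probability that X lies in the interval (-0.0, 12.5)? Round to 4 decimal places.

Conditional on each component, P(-0.0 < X < 12.5): A: 0.695924; B: 0.896969; C: 0.224621.
By total probability, P(-0.0 < X < 12.5) = 0.36·0.695924 + 0.2·0.896969 + 0.44·0.224621 = 0.52876.

0.5288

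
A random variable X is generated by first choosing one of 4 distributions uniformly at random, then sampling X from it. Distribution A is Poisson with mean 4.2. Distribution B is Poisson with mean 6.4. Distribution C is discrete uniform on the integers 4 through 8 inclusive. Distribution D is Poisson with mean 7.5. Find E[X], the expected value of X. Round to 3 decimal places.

6.025

Component means — A: 4.2; B: 6.4; C: 6; D: 7.5.
E[X] = 0.25·4.2 + 0.25·6.4 + 0.25·6 + 0.25·7.5 = 6.025.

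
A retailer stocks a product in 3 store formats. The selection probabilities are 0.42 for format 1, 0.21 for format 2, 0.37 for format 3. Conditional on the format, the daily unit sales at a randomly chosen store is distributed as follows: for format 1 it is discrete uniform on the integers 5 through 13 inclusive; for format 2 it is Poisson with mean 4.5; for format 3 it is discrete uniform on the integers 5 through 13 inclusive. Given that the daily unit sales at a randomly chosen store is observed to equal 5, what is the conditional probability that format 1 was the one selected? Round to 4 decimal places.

0.3774

Likelihoods P(X=5 | ·): 1: 0.111111; 2: 0.170827; 3: 0.111111.
Posterior ∝ prior × likelihood. Numerator for 1: 0.42·0.111111 = 0.0466667.
Normalizing constant: 0.42·0.111111 + 0.21·0.170827 + 0.37·0.111111 = 0.123651.
P(1 | observation) = 0.0466667 / 0.123651 = 0.377405.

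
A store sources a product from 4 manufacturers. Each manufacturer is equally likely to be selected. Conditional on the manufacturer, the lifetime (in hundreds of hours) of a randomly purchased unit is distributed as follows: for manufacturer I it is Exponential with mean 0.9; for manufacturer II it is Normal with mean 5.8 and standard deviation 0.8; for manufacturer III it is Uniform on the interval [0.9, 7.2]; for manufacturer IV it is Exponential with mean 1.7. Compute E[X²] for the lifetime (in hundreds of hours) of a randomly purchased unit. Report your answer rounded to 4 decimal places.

For each component E[X²] = Var + (mean)², giving I: 1.62; II: 34.28; III: 19.71; IV: 5.78.
Overall E[X²] = 0.25·1.62 + 0.25·34.28 + 0.25·19.71 + 0.25·5.78 = 15.3475.

15.3475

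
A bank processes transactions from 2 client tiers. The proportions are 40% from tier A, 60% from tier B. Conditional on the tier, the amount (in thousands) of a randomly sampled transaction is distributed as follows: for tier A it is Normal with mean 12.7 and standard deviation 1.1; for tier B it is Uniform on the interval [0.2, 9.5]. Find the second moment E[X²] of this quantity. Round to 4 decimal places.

For each component E[X²] = Var + (mean)², giving A: 162.5; B: 30.73.
Overall E[X²] = 0.4·162.5 + 0.6·30.73 = 83.438.

83.4380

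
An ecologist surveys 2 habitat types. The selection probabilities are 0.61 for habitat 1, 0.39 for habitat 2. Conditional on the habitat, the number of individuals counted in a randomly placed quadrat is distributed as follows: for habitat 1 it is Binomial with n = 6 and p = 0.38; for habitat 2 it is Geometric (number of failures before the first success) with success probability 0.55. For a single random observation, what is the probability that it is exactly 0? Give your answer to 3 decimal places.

Conditional on each habitat, P(X = 0): 1: 0.0568002; 2: 0.55.
By total probability, P(X = 0) = 0.61·0.0568002 + 0.39·0.55 = 0.249148.

0.249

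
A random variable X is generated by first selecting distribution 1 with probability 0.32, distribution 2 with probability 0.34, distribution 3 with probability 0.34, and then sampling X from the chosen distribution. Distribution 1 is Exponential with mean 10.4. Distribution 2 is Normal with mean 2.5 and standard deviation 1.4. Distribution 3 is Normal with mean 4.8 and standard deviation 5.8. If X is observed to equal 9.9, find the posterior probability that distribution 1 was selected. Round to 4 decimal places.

Likelihoods f(9.9 | ·): 1: 0.0371152; 2: 2.44317e-07; 3: 0.046729.
Posterior ∝ prior × likelihood. Numerator for 1: 0.32·0.0371152 = 0.0118769.
Normalizing constant: 0.32·0.0371152 + 0.34·2.44317e-07 + 0.34·0.046729 = 0.0277648.
P(1 | observation) = 0.0118769 / 0.0277648 = 0.427767.

0.4278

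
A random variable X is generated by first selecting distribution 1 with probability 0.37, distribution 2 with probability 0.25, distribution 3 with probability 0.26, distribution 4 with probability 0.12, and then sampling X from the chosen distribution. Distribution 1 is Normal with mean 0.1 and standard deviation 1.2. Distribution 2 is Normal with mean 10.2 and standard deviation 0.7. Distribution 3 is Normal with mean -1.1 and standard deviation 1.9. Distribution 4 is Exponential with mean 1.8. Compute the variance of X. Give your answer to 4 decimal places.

Per component, 1: μ=0.1, E[X²]=1.45; 2: μ=10.2, E[X²]=104.53; 3: μ=-1.1, E[X²]=4.82; 4: μ=1.8, E[X²]=6.48.
E[X] = 0.37·0.1 + 0.25·10.2 + 0.26·-1.1 + 0.12·1.8 = 2.517.
E[X²] = 0.37·1.45 + 0.25·104.53 + 0.26·4.82 + 0.12·6.48 = 28.6998.
Var(X) = E[X²] − (E[X])² = 28.6998 − 6.33529 = 22.3645.

22.3645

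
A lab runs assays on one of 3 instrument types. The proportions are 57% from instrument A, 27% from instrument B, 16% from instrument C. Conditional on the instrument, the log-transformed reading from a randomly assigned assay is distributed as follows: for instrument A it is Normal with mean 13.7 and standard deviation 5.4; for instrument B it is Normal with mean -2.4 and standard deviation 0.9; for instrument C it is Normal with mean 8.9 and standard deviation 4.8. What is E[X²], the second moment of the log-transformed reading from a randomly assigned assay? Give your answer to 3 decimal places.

141.738

For each component E[X²] = Var + (mean)², giving A: 216.85; B: 6.57; C: 102.25.
Overall E[X²] = 0.57·216.85 + 0.27·6.57 + 0.16·102.25 = 141.738.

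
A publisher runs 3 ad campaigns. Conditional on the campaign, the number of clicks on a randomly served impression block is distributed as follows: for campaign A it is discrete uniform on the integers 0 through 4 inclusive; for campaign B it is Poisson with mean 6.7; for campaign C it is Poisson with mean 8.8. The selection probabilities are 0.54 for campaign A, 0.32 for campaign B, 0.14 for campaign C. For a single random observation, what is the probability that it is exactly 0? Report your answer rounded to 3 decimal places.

Conditional on each campaign, P(X = 0): A: 0.2; B: 0.00123091; C: 0.000150733.
By total probability, P(X = 0) = 0.54·0.2 + 0.32·0.00123091 + 0.14·0.000150733 = 0.108415.

0.108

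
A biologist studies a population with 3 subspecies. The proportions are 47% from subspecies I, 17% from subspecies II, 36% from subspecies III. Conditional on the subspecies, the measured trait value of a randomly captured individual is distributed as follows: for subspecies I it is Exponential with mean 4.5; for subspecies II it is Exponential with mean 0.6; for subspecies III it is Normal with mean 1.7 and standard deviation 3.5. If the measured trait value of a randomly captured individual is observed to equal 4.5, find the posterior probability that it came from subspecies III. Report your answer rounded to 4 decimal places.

Likelihoods f(4.5 | ·): I: 0.081751; II: 0.000921807; III: 0.082769.
Posterior ∝ prior × likelihood. Numerator for III: 0.36·0.082769 = 0.0297968.
Normalizing constant: 0.47·0.081751 + 0.17·0.000921807 + 0.36·0.082769 = 0.0683765.
P(III | observation) = 0.0297968 / 0.0683765 = 0.435776.

0.4358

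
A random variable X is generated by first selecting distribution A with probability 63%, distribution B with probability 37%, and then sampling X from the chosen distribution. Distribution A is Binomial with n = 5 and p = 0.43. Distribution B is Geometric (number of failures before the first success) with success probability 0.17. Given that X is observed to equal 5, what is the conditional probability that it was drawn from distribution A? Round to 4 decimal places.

Likelihoods P(X=5 | ·): A: 0.0147008; B: 0.0669637.
Posterior ∝ prior × likelihood. Numerator for A: 0.63·0.0147008 = 0.00926153.
Normalizing constant: 0.63·0.0147008 + 0.37·0.0669637 = 0.0340381.
P(A | observation) = 0.00926153 / 0.0340381 = 0.272093.

0.2721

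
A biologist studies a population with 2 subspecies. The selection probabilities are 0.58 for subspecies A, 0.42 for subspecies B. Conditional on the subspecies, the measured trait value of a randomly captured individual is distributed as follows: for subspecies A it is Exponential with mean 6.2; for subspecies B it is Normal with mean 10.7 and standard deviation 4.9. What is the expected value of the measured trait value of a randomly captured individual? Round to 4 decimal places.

Component means — A: 6.2; B: 10.7.
E[X] = 0.58·6.2 + 0.42·10.7 = 8.09.

8.0900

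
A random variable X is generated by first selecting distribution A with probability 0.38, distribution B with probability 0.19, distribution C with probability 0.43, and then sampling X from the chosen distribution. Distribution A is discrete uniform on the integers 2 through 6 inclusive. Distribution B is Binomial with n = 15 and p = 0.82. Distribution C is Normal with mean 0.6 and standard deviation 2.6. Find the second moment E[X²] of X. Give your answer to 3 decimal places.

For each component E[X²] = Var + (mean)², giving A: 18; B: 153.504; C: 7.12.
Overall E[X²] = 0.38·18 + 0.19·153.504 + 0.43·7.12 = 39.0674.

39.067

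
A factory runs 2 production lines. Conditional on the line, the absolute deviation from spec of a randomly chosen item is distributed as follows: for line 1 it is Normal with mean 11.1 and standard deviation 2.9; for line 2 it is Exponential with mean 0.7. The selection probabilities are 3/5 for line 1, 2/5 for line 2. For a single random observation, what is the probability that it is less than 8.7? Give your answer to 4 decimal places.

0.5224

Conditional on each line, P(X < 8.7): 1: 0.203952; 2: 0.999996.
By total probability, P(X < 8.7) = 0.6·0.203952 + 0.4·0.999996 = 0.52237.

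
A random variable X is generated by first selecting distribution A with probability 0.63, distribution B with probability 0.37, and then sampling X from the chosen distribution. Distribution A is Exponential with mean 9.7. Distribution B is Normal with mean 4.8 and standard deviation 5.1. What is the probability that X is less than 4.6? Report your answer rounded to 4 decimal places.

Conditional on each component, P(X < 4.6): A: 0.377634; B: 0.484359.
By total probability, P(X < 4.6) = 0.63·0.377634 + 0.37·0.484359 = 0.417122.

0.4171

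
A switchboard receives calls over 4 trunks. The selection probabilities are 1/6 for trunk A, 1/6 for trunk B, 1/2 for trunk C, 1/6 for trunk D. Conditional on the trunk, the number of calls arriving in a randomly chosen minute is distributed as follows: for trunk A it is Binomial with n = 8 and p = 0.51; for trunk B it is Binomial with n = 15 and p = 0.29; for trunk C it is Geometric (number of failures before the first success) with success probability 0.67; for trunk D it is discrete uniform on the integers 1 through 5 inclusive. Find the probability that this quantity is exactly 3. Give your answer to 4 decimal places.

0.1107

Conditional on each trunk, P(X = 3): A: 0.209835; B: 0.182098; C: 0.0240778; D: 0.2.
By total probability, P(X = 3) = 0.166667·0.209835 + 0.166667·0.182098 + 0.5·0.0240778 + 0.166667·0.2 = 0.110695.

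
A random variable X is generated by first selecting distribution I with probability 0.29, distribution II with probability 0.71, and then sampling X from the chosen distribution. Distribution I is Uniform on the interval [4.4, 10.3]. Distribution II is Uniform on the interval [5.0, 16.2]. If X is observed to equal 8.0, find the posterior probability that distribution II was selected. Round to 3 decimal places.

0.563

Likelihoods f(8.0 | ·): I: 0.169492; II: 0.0892857.
Posterior ∝ prior × likelihood. Numerator for II: 0.71·0.0892857 = 0.0633929.
Normalizing constant: 0.29·0.169492 + 0.71·0.0892857 = 0.112545.
P(II | observation) = 0.0633929 / 0.112545 = 0.563265.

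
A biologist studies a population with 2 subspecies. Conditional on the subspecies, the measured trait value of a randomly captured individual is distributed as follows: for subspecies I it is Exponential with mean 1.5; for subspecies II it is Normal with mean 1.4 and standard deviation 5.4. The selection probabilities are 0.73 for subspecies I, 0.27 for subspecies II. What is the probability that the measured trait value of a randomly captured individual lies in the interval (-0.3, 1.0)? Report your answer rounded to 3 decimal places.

Conditional on each subspecies, P(-0.3 < X < 1.0): I: 0.486583; II: 0.0940246.
By total probability, P(-0.3 < X < 1.0) = 0.73·0.486583 + 0.27·0.0940246 = 0.380592.

0.381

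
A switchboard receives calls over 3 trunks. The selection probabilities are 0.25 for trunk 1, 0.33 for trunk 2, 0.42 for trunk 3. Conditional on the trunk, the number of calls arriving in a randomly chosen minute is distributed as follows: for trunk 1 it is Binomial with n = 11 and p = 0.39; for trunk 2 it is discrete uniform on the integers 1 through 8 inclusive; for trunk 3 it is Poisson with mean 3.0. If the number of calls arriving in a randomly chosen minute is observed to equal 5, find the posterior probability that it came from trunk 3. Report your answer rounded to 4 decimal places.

0.3084

Likelihoods P(X=5 | ·): 1: 0.214755; 2: 0.125; 3: 0.100819.
Posterior ∝ prior × likelihood. Numerator for 3: 0.42·0.100819 = 0.0423439.
Normalizing constant: 0.25·0.214755 + 0.33·0.125 + 0.42·0.100819 = 0.137283.
P(3 | observation) = 0.0423439 / 0.137283 = 0.308443.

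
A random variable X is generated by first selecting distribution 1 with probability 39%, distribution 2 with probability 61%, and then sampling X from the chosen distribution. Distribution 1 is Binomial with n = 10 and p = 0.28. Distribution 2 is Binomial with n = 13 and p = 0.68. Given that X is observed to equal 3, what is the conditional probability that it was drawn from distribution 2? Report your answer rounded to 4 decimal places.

Likelihoods P(X=3 | ·): 1: 0.26423; 2: 0.00101249.
Posterior ∝ prior × likelihood. Numerator for 2: 0.61·0.00101249 = 0.000617621.
Normalizing constant: 0.39·0.26423 + 0.61·0.00101249 = 0.103667.
P(2 | observation) = 0.000617621 / 0.103667 = 0.00595772.

0.0060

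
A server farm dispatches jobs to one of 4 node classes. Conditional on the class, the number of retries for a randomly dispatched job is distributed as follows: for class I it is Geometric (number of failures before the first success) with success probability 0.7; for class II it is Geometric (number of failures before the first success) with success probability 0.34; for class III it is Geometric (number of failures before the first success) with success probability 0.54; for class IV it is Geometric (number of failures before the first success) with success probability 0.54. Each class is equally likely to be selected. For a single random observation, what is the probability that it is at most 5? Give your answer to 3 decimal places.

Conditional on each class, P(X ≤ 5): I: 0.999271; II: 0.917346; III: 0.990526; IV: 0.990526.
By total probability, P(X ≤ 5) = 0.25·0.999271 + 0.25·0.917346 + 0.25·0.990526 + 0.25·0.990526 = 0.974417.

0.974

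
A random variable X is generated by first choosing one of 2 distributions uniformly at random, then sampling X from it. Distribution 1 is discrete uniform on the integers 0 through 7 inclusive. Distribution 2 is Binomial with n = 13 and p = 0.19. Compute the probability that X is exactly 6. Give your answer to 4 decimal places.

0.0717

Conditional on each component, P(X = 6): 1: 0.125; 2: 0.0184686.
By total probability, P(X = 6) = 0.5·0.125 + 0.5·0.0184686 = 0.0717343.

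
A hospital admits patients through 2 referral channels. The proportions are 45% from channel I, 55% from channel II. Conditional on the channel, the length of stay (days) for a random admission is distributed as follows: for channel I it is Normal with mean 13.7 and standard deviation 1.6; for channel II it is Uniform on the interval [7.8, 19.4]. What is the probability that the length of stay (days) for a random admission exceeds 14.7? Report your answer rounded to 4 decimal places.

Conditional on each channel, P(X > 14.7): I: 0.265986; II: 0.405172.
By total probability, P(X > 14.7) = 0.45·0.265986 + 0.55·0.405172 = 0.342538.

0.3425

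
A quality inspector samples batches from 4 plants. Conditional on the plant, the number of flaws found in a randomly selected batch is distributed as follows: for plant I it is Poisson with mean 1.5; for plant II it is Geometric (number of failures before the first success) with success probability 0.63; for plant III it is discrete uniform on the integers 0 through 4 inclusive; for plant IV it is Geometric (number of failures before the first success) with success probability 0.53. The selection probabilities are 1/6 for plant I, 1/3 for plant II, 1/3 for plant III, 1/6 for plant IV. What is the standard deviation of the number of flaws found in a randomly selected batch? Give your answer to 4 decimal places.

1.3684

Per component, I: μ=1.5, E[X²]=3.75; II: μ=0.587302, E[X²]=1.27715; III: μ=2, E[X²]=6; IV: μ=0.886792, E[X²]=2.45959.
E[X] = 0.166667·1.5 + 0.333333·0.587302 + 0.333333·2 + 0.166667·0.886792 = 1.26023.
E[X²] = 0.166667·3.75 + 0.333333·1.27715 + 0.333333·6 + 0.166667·2.45959 = 3.46065.
Var(X) = E[X²] − (E[X])² = 3.46065 − 1.58819 = 1.87246.
SD(X) = √1.87246 = 1.36838.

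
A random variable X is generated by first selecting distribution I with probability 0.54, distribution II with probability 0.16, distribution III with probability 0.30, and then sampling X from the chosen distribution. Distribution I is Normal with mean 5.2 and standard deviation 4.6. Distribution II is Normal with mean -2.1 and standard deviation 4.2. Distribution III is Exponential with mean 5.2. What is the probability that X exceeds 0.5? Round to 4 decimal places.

0.7725

Conditional on each component, P(X > 0.5): I: 0.846548; II: 0.267942; III: 0.908324.
By total probability, P(X > 0.5) = 0.54·0.846548 + 0.16·0.267942 + 0.3·0.908324 = 0.772504.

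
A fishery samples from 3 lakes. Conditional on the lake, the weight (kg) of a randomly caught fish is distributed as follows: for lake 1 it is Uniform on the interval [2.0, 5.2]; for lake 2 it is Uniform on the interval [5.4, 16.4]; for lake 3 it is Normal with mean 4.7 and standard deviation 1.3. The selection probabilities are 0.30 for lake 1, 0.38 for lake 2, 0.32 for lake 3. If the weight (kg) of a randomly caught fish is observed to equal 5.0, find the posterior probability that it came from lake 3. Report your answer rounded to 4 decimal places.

0.5049

Likelihoods f(5.0 | ·): 1: 0.3125; 2: 0; 3: 0.298815.
Posterior ∝ prior × likelihood. Numerator for 3: 0.32·0.298815 = 0.0956209.
Normalizing constant: 0.3·0.3125 + 0.38·0 + 0.32·0.298815 = 0.189371.
P(3 | observation) = 0.0956209 / 0.189371 = 0.50494.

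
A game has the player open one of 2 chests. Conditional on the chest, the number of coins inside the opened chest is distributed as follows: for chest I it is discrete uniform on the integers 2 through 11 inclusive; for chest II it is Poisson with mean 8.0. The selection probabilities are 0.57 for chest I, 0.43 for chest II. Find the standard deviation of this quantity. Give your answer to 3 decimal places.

2.949

Per component, I: μ=6.5, E[X²]=50.5; II: μ=8, E[X²]=72.
E[X] = 0.57·6.5 + 0.43·8 = 7.145.
E[X²] = 0.57·50.5 + 0.43·72 = 59.745.
Var(X) = E[X²] − (E[X])² = 59.745 − 51.051 = 8.69398.
SD(X) = √8.69398 = 2.94855.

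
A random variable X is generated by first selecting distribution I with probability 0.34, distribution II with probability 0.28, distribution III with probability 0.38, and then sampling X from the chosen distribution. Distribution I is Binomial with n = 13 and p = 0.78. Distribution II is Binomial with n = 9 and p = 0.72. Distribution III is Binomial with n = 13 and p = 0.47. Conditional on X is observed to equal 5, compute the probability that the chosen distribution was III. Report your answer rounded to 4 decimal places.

0.6208

Likelihoods P(X=5 | ·): I: 0.00203907; II: 0.149853; III: 0.18377.
Posterior ∝ prior × likelihood. Numerator for III: 0.38·0.18377 = 0.0698326.
Normalizing constant: 0.34·0.00203907 + 0.28·0.149853 + 0.38·0.18377 = 0.112485.
P(III | observation) = 0.0698326 / 0.112485 = 0.620819.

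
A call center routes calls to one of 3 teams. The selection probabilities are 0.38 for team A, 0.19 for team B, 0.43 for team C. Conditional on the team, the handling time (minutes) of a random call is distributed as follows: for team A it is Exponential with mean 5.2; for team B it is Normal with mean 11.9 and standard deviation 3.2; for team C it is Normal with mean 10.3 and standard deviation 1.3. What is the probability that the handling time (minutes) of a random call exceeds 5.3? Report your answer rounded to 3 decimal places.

Conditional on each team, P(X > 5.3): A: 0.360872; B: 0.98042; C: 0.99994.
By total probability, P(X > 5.3) = 0.38·0.360872 + 0.19·0.98042 + 0.43·0.99994 = 0.753386.

0.753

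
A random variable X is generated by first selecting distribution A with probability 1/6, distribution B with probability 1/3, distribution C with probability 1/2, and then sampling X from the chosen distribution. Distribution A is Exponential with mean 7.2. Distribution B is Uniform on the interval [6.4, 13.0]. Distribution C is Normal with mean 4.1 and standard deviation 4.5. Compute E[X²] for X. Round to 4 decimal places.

For each component E[X²] = Var + (mean)², giving A: 103.68; B: 97.72; C: 37.06.
Overall E[X²] = 0.166667·103.68 + 0.333333·97.72 + 0.5·37.06 = 68.3833.

68.3833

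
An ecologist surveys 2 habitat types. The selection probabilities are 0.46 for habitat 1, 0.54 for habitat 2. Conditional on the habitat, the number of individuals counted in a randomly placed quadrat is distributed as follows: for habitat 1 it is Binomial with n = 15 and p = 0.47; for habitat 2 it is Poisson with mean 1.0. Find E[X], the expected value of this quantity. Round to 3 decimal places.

Component means — 1: 7.05; 2: 1.
E[X] = 0.46·7.05 + 0.54·1 = 3.783.

3.783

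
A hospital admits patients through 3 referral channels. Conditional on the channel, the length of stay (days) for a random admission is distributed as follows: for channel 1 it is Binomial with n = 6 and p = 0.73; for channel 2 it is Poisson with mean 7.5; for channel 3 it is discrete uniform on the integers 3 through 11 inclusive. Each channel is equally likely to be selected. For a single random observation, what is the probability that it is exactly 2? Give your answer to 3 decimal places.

0.019

Conditional on each channel, P(X = 2): 1: 0.0424807; 2: 0.0155555; 3: 0.
By total probability, P(X = 2) = 0.333333·0.0424807 + 0.333333·0.0155555 + 0.333333·0 = 0.0193454.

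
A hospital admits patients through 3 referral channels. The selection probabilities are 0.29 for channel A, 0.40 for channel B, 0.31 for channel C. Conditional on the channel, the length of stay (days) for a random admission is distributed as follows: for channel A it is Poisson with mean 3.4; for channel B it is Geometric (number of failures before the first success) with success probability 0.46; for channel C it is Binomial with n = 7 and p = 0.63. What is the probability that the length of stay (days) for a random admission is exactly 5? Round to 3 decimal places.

Conditional on each channel, P(X = 5): A: 0.126361; B: 0.0211216; C: 0.285316.
By total probability, P(X = 5) = 0.29·0.126361 + 0.4·0.0211216 + 0.31·0.285316 = 0.133541.

0.134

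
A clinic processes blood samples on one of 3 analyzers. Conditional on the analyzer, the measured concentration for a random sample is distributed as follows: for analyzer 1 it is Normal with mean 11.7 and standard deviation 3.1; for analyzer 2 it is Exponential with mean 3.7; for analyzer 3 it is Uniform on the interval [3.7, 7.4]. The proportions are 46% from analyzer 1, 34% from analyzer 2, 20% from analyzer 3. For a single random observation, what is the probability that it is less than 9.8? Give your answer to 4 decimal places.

Conditional on each analyzer, P(X < 9.8): 1: 0.26997; 2: 0.929253; 3: 1.
By total probability, P(X < 9.8) = 0.46·0.26997 + 0.34·0.929253 + 0.2·1 = 0.640132.

0.6401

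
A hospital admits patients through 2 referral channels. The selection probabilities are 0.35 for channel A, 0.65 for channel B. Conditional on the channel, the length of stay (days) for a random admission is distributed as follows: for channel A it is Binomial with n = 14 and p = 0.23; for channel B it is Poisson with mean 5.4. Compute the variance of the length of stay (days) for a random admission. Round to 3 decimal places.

Per component, A: μ=3.22, E[X²]=12.8478; B: μ=5.4, E[X²]=34.56.
E[X] = 0.35·3.22 + 0.65·5.4 = 4.637.
E[X²] = 0.35·12.8478 + 0.65·34.56 = 26.9607.
Var(X) = E[X²] − (E[X])² = 26.9607 − 21.5018 = 5.45896.

5.459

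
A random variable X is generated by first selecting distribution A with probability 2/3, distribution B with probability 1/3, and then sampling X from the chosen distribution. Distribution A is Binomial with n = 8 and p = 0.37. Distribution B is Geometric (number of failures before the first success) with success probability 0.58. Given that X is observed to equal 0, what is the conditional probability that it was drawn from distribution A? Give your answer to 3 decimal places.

Likelihoods P(X=0 | ·): A: 0.0248156; B: 0.58.
Posterior ∝ prior × likelihood. Numerator for A: 0.666667·0.0248156 = 0.0165437.
Normalizing constant: 0.666667·0.0248156 + 0.333333·0.58 = 0.209877.
P(A | observation) = 0.0165437 / 0.209877 = 0.0788258.

0.079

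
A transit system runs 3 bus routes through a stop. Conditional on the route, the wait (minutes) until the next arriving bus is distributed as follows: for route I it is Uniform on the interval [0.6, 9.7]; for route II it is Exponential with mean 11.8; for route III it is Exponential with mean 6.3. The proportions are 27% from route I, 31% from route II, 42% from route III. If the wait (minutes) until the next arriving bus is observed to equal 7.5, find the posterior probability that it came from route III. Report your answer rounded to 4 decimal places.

Likelihoods f(7.5 | ·): I: 0.10989; II: 0.0448832; III: 0.0482661.
Posterior ∝ prior × likelihood. Numerator for III: 0.42·0.0482661 = 0.0202718.
Normalizing constant: 0.27·0.10989 + 0.31·0.0448832 + 0.42·0.0482661 = 0.0638559.
P(III | observation) = 0.0202718 / 0.0638559 = 0.317461.

0.3175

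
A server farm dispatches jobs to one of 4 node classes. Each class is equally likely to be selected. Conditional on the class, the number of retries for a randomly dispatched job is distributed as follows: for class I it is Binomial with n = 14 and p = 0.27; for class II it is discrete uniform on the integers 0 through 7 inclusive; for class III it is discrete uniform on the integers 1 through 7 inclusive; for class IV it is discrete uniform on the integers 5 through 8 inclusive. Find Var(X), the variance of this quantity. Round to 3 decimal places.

Per component, I: μ=3.78, E[X²]=17.0478; II: μ=3.5, E[X²]=17.5; III: μ=4, E[X²]=20; IV: μ=6.5, E[X²]=43.5.
E[X] = 0.25·3.78 + 0.25·3.5 + 0.25·4 + 0.25·6.5 = 4.445.
E[X²] = 0.25·17.0478 + 0.25·17.5 + 0.25·20 + 0.25·43.5 = 24.5119.
Var(X) = E[X²] − (E[X])² = 24.5119 − 19.758 = 4.75392.

4.754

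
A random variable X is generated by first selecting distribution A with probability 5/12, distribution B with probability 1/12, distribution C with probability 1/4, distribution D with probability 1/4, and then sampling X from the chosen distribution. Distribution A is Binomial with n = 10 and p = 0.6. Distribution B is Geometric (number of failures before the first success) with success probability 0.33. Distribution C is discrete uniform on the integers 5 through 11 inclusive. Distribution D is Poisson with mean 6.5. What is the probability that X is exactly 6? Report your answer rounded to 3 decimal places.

Conditional on each component, P(X = 6): A: 0.250823; B: 0.0298513; C: 0.142857; D: 0.157483.
By total probability, P(X = 6) = 0.416667·0.250823 + 0.0833333·0.0298513 + 0.25·0.142857 + 0.25·0.157483 = 0.182082.

0.182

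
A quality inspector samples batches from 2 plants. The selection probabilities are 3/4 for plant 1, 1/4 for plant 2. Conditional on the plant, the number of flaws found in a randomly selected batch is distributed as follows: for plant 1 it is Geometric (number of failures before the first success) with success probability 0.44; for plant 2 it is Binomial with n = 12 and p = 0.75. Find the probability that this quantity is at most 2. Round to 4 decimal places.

Conditional on each plant, P(X ≤ 2): 1: 0.824384; 2: 3.76105e-05.
By total probability, P(X ≤ 2) = 0.75·0.824384 + 0.25·3.76105e-05 = 0.618297.

0.6183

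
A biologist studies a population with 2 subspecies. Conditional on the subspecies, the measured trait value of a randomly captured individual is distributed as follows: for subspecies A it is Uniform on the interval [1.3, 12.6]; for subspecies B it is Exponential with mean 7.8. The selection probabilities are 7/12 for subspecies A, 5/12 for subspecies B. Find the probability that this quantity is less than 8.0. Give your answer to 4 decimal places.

Conditional on each subspecies, P(X < 8.0): A: 0.59292; B: 0.641433.
By total probability, P(X < 8.0) = 0.583333·0.59292 + 0.416667·0.641433 = 0.613134.

0.6131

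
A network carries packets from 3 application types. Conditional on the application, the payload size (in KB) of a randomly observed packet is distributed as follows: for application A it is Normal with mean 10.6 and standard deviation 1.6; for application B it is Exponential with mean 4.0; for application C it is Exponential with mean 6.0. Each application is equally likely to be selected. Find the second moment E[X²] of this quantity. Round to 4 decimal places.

72.9733

For each component E[X²] = Var + (mean)², giving A: 114.92; B: 32; C: 72.
Overall E[X²] = 0.333333·114.92 + 0.333333·32 + 0.333333·72 = 72.9733.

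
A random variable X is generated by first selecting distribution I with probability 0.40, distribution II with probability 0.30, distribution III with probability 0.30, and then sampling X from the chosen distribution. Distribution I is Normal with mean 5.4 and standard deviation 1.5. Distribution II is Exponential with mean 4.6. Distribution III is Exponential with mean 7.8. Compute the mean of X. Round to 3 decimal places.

5.880

Component means — I: 5.4; II: 4.6; III: 7.8.
E[X] = 0.4·5.4 + 0.3·4.6 + 0.3·7.8 = 5.88.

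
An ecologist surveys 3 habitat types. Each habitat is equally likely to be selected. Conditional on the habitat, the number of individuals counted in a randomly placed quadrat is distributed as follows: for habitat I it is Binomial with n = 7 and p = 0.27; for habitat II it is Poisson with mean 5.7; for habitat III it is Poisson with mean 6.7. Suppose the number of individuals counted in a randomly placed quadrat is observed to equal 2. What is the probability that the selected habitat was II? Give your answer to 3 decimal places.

0.136

Likelihoods P(X=2 | ·): I: 0.317367; II: 0.0543552; III: 0.0276278.
Posterior ∝ prior × likelihood. Numerator for II: 0.333333·0.0543552 = 0.0181184.
Normalizing constant: 0.333333·0.317367 + 0.333333·0.0543552 + 0.333333·0.0276278 = 0.133117.
P(II | observation) = 0.0181184 / 0.133117 = 0.136109.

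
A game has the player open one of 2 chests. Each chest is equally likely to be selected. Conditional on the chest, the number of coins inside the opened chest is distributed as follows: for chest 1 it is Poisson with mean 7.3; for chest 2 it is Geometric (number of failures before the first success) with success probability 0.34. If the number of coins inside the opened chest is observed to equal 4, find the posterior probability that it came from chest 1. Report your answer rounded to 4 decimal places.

0.5534

Likelihoods P(X=4 | ·): 1: 0.0799338; 2: 0.0645141.
Posterior ∝ prior × likelihood. Numerator for 1: 0.5·0.0799338 = 0.0399669.
Normalizing constant: 0.5·0.0799338 + 0.5·0.0645141 = 0.072224.
P(1 | observation) = 0.0399669 / 0.072224 = 0.553375.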